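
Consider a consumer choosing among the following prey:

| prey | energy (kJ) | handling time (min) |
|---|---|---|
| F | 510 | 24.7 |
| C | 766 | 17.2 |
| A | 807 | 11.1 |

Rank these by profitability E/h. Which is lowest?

F

Profitability E/h (kJ/min): F = 510/24.7 = 20.6, C = 766/17.2 = 44.5, A = 807/11.1 = 72.7.
Ranked: A > C > F.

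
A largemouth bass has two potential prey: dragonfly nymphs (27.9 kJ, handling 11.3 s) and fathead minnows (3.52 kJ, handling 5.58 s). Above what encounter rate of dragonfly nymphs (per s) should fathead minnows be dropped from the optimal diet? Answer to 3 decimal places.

Drop fathead minnows once their profitability E₂/h₂ falls below the rate achievable on dragonfly nymphs alone: E₂/h₂ = λE₁/(1 + λh₁).
Solve for λ: λE₁h₂ = E₂(1 + λh₁) → λ(E₁h₂ − E₂h₁) = E₂ → λ = E₂/(E₁h₂ − E₂h₁).
λ = 3.52/(27.9×5.58 − 3.52×11.3) = 3.52/115.9 = 0.03037 per s.

0.030 per s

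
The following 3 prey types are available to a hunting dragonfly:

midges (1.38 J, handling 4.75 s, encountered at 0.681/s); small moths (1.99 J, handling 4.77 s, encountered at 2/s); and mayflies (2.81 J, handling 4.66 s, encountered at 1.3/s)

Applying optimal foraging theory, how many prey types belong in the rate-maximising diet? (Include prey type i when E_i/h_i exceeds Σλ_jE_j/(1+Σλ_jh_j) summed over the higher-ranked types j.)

1

Profitabilities (E/h, J/s): mayflies 0.603, small moths 0.417, midges 0.291. Add prey in this order while the next type's profitability exceeds the intake rate on those already taken.
Rate on top 1: 0.5176. small moths: 0.417 < 0.5176 → exclude; stop.
Optimal diet: mayflies — 1 of 3 types.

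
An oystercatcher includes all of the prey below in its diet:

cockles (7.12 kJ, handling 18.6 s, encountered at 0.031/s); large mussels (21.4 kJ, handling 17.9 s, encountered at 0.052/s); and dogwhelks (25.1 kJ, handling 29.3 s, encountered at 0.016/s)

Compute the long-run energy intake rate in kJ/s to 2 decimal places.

Energy encountered per unit search time: 0.031×7.12 + 0.052×21.4 + 0.016×25.1 = 1.735 kJ/s.
Handling time per unit search time: 0.031×18.6 + 0.052×17.9 + 0.016×29.3 = 1.976.
Rate = 1.735/(1 + 1.976) = 0.583 kJ/s.

0.58 kJ/s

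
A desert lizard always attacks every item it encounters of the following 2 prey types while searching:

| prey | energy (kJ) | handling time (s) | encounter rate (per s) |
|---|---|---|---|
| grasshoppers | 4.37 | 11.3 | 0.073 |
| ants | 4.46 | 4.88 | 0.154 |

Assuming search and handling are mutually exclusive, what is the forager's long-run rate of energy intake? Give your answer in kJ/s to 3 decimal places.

R = (0.073×4.37 + 0.154×4.46) / (1 + 0.073×11.3 + 0.154×4.88) = 1.006/2.576 = 0.3904 kJ/s.

0.390 kJ/s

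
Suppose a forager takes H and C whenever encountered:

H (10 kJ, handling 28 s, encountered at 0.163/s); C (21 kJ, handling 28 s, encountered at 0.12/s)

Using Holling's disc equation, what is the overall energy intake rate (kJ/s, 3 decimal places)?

R = (0.163×10 + 0.12×21) / (1 + 0.163×28 + 0.12×28) = 4.15/8.924 = 0.465 kJ/s.

0.465 kJ/s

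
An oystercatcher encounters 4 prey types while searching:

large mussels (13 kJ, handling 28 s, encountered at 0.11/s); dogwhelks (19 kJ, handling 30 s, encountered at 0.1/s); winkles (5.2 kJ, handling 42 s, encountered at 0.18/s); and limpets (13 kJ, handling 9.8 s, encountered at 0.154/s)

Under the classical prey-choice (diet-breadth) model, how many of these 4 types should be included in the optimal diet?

Profitabilities (E/h, kJ/s): limpets 1.33, dogwhelks 0.633, large mussels 0.464, winkles 0.124. Add prey in this order while the next type's profitability exceeds the intake rate on those already taken.
Rate on top 1: 0.7979. dogwhelks: 0.633 < 0.7979 → exclude; stop.
Optimal diet: limpets — 1 of 4 types.

1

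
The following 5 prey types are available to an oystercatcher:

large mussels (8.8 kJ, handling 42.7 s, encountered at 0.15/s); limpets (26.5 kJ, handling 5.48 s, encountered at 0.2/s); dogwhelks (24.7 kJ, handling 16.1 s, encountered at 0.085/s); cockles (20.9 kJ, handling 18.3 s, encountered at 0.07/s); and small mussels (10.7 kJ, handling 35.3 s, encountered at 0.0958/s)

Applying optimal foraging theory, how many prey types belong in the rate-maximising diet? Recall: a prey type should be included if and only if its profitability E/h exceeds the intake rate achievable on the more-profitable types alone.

1

Rank by E/h (kJ/s): limpets 4.84, dogwhelks 1.53, cockles 1.14, small mussels 0.303, large mussels 0.206. Include each in turn until the next type's E/h falls below the running intake rate.
Rate on top 1: 2.529. dogwhelks: 1.53 < 2.529 → exclude; stop.
Optimal diet: limpets — 1 of 5 types.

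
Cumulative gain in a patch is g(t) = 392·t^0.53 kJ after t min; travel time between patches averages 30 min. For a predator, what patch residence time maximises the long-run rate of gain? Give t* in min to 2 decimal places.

33.83 min

Optimal t* satisfies g'(t*) = g(t*)/(T + t*).
g'(t) = 0.53·392·t^-0.47. Setting 0.53·392·t^-0.47 = 392·t^0.53/(30+t) gives 0.53(30+t) = t, so 0.47·t = 0.53×30.
t* = 0.53×30/0.47 = 33.83 min.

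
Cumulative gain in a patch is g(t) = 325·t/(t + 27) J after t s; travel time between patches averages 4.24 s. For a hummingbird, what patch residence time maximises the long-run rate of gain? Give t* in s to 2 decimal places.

By the marginal value theorem, leave when the instantaneous gain rate g'(t) equals the habitat-wide average g(t)/(T + t).
g'(t) = 325·27/(t + 27)². Setting 325·27/(t+27)² = 325t/[(t+27)(4.24+t)] gives 27(4.24+t) = t(t+27), so t² = 27×4.24 = 114.5.
t* = √114.5 = 10.7 s.

10.70 s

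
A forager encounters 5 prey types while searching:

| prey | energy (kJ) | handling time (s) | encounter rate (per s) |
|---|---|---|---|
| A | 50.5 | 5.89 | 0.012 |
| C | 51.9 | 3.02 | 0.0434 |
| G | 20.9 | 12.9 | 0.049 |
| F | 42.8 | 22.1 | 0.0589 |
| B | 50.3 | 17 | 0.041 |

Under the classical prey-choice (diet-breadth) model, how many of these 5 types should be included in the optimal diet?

E/h in descending order: C 17.2, A 8.57, B 2.96, F 1.94, G 1.62 kJ/s. The optimal diet is the largest prefix of this list for which every included type satisfies E_i/h_i > R on the types above it.
Rate on top 1: 1.991. A: 8.57 > 1.991 → include.
Rate on top 2: 2.379. B: 2.96 > 2.379 → include.
Rate on top 3: 2.592. F: 1.94 < 2.592 → exclude; stop.
Optimal diet: C, A, B — 3 of 5 types.

3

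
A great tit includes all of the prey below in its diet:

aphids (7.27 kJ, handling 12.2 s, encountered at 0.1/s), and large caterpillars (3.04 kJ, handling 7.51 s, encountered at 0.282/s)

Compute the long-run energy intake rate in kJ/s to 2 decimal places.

Energy encountered per unit search time: 0.1×7.27 + 0.282×3.04 = 1.584 kJ/s.
Handling time per unit search time: 0.1×12.2 + 0.282×7.51 = 3.338.
Rate = 1.584/(1 + 3.338) = 0.3652 kJ/s.

0.37 kJ/s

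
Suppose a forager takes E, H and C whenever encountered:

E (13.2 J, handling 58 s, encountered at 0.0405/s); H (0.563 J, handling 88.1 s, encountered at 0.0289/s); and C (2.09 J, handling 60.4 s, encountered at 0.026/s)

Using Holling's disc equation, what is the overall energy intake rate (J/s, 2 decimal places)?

0.08 J/s

Energy encountered per unit search time: 0.0405×13.2 + 0.0289×0.563 + 0.026×2.09 = 0.6052 J/s.
Handling time per unit search time: 0.0405×58 + 0.0289×88.1 + 0.026×60.4 = 6.465.
Rate = 0.6052/(1 + 6.465) = 0.08107 J/s.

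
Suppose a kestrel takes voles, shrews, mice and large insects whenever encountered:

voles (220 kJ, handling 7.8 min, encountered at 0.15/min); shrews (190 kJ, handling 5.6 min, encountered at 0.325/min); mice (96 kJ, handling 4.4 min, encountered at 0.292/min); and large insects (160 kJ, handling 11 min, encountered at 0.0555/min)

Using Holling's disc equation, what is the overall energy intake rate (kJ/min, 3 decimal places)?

R = (0.15×220 + 0.325×190 + 0.292×96 + 0.0555×160) / (1 + 0.15×7.8 + 0.325×5.6 + 0.292×4.4 + 0.0555×11) = 131.7/5.885 = 22.37 kJ/min.

22.371 kJ/min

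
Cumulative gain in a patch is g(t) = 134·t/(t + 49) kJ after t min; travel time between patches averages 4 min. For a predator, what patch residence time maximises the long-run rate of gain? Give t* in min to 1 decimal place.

14.0 min

Maximise g(t)/(T+t): set derivative to zero → g'(t)(T+t) = g(t).
g'(t) = 134·49/(t + 49)². Setting 134·49/(t+49)² = 134t/[(t+49)(4+t)] gives 49(4+t) = t(t+49), so t² = 49×4 = 196.
t* = √196 = 14 min.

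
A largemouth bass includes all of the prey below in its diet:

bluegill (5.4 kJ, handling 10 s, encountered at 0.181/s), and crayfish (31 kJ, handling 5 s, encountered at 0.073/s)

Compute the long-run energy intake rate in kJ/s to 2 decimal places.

Energy encountered per unit search time: 0.181×5.4 + 0.073×31 = 3.24 kJ/s.
Handling time per unit search time: 0.181×10 + 0.073×5 = 2.175.
Rate = 3.24/(1 + 2.175) = 1.021 kJ/s.

1.02 kJ/s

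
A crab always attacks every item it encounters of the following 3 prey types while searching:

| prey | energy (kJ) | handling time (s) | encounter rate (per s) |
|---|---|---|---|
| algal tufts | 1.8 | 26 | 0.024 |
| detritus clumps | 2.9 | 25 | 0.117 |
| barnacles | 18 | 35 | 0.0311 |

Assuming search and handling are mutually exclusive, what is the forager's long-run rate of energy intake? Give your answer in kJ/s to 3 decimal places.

0.167 kJ/s

R = Σλ_iE_i / (1 + Σλ_ih_i)
Numerator: 0.024×1.8 + 0.117×2.9 + 0.0311×18 = 0.9423
Denominator: 1 + 0.024×26 + 0.117×25 + 0.0311×35 = 5.638
R = 0.9423/5.638 = 0.1671 kJ/s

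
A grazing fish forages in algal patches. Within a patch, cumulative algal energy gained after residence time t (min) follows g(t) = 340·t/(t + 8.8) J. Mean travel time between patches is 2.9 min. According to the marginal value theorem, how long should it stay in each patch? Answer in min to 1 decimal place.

By the marginal value theorem, leave when the instantaneous gain rate g'(t) equals the habitat-wide average g(t)/(T + t).
g'(t) = 340·8.8/(t + 8.8)². Setting 340·8.8/(t+8.8)² = 340t/[(t+8.8)(2.9+t)] gives 8.8(2.9+t) = t(t+8.8), so t² = 8.8×2.9 = 25.52.
t* = √25.52 = 5.052 min.

5.1 min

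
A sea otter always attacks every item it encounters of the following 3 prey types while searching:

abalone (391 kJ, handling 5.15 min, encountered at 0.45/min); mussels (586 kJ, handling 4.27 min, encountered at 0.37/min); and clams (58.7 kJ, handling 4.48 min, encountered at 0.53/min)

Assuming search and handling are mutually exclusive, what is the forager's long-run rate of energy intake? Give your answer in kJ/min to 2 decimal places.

58.29 kJ/min

Energy encountered per unit search time: 0.45×391 + 0.37×586 + 0.53×58.7 = 423.9 kJ/min.
Handling time per unit search time: 0.45×5.15 + 0.37×4.27 + 0.53×4.48 = 6.272.
Rate = 423.9/(1 + 6.272) = 58.29 kJ/min.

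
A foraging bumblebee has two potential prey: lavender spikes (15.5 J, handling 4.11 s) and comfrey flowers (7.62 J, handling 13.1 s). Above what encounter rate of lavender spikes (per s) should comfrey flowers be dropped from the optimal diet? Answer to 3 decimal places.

Drop comfrey flowers once their profitability E₂/h₂ falls below the rate achievable on lavender spikes alone: E₂/h₂ = λE₁/(1 + λh₁).
Solve for λ: λE₁h₂ = E₂(1 + λh₁) → λ(E₁h₂ − E₂h₁) = E₂ → λ = E₂/(E₁h₂ − E₂h₁).
λ = 7.62/(15.5×13.1 − 7.62×4.11) = 7.62/171.7 = 0.04437 per s.

0.044 per s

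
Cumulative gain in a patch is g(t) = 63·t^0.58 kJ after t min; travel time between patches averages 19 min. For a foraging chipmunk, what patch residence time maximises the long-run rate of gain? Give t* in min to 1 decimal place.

26.2 min

By the marginal value theorem, leave when the instantaneous gain rate g'(t) equals the habitat-wide average g(t)/(T + t).
g'(t) = 0.58·63·t^-0.42. Setting 0.58·63·t^-0.42 = 63·t^0.58/(19+t) gives 0.58(19+t) = t, so 0.42·t = 0.58×19.
t* = 0.58×19/0.42 = 26.24 min.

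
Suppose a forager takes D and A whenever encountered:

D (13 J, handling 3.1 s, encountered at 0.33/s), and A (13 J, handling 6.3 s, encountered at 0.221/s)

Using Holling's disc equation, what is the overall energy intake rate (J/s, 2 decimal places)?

R = Σλ_iE_i / (1 + Σλ_ih_i)
Numerator: 0.33×13 + 0.221×13 = 7.163
Denominator: 1 + 0.33×3.1 + 0.221×6.3 = 3.415
R = 7.163/3.415 = 2.097 J/s

2.10 J/s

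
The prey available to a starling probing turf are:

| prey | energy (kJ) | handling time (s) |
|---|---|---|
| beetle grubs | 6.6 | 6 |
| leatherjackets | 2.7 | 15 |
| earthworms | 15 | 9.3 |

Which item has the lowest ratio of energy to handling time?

leatherjackets

Profitability E/h (kJ/s): beetle grubs = 6.6/6 = 1.1, leatherjackets = 2.7/15 = 0.18, earthworms = 15/9.3 = 1.61.
Ranked: earthworms > beetle grubs > leatherjackets.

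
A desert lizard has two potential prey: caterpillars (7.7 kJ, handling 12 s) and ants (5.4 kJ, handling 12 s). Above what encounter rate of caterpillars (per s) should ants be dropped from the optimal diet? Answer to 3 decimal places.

0.196 per s

At the threshold, the rate on caterpillars alone equals the profitability of ants: λ·7.7/(1 + λ·12) = 5.4/12 = 0.45.
Rearranging, λ(7.7 − 0.45×12) = 0.45, so λ = 0.45/2.3 = 0.1957 per s.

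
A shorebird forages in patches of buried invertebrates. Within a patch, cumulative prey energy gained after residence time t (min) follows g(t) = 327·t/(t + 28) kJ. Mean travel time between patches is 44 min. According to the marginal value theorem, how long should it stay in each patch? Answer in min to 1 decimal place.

35.1 min

Optimal t* satisfies g'(t*) = g(t*)/(T + t*).
g'(t) = 327·28/(t + 28)². Setting 327·28/(t+28)² = 327t/[(t+28)(44+t)] gives 28(44+t) = t(t+28), so t² = 28×44 = 1232.
t* = √1232 = 35.1 min.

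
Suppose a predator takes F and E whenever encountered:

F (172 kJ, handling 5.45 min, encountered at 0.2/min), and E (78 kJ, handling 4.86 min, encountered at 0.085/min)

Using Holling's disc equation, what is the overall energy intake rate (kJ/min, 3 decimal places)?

Energy encountered per unit search time: 0.2×172 + 0.085×78 = 41.03 kJ/min.
Handling time per unit search time: 0.2×5.45 + 0.085×4.86 = 1.503.
Rate = 41.03/(1 + 1.503) = 16.39 kJ/min.

16.392 kJ/min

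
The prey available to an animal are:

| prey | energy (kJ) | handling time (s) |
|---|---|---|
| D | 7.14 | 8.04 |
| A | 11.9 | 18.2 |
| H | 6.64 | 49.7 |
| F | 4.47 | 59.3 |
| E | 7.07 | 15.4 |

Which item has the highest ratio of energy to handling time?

D

In descending order of E/h:
D: 7.14/8.04 = 0.888 kJ/s
A: 11.9/18.2 = 0.654 kJ/s
E: 7.07/15.4 = 0.459 kJ/s
H: 6.64/49.7 = 0.134 kJ/s
F: 4.47/59.3 = 0.0754 kJ/s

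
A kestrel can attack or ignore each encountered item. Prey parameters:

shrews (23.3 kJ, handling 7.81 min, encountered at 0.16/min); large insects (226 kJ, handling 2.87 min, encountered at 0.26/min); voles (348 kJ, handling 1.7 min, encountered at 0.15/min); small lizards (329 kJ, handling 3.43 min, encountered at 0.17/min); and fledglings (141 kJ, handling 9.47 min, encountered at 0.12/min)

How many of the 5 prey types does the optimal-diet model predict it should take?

3

Profitabilities (E/h, kJ/min): voles 205, small lizards 95.9, large insects 78.7, fledglings 14.9, shrews 2.98. Add prey in this order while the next type's profitability exceeds the intake rate on those already taken.
Rate on top 1: 41.59. small lizards: 95.9 > 41.59 → include.
Rate on top 2: 58.83. large insects: 78.7 > 58.83 → include.
Rate on top 3: 64.58. fledglings: 14.9 < 64.58 → exclude; stop.
Optimal diet: voles, small lizards, large insects — 3 of 5 types.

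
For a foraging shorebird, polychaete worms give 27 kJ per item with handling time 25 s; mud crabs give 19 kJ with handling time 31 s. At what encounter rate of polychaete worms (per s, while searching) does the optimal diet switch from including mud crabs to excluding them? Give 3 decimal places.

0.052 per s

At the threshold, the rate on polychaete worms alone equals the profitability of mud crabs: λ·27/(1 + λ·25) = 19/31 = 0.6129.
Rearranging, λ(27 − 0.6129×25) = 0.6129, so λ = 0.6129/11.68 = 0.05249 per s.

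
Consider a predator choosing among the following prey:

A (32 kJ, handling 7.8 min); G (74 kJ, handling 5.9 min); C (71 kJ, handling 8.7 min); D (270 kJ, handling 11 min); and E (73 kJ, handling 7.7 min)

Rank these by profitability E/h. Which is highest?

Profitability E/h (kJ/min): A = 32/7.8 = 4.1, G = 74/5.9 = 12.5, C = 71/8.7 = 8.16, D = 270/11 = 24.5, E = 73/7.7 = 9.48.
Ranked: D > G > E > C > A.

D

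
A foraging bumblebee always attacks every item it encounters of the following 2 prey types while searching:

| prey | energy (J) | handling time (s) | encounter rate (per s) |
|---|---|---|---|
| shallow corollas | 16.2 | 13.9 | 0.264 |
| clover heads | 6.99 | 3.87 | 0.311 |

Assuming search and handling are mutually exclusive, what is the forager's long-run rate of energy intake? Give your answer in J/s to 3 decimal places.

R = Σλ_iE_i / (1 + Σλ_ih_i)
Numerator: 0.264×16.2 + 0.311×6.99 = 6.451
Denominator: 1 + 0.264×13.9 + 0.311×3.87 = 5.873
R = 6.451/5.873 = 1.098 J/s

1.098 J/s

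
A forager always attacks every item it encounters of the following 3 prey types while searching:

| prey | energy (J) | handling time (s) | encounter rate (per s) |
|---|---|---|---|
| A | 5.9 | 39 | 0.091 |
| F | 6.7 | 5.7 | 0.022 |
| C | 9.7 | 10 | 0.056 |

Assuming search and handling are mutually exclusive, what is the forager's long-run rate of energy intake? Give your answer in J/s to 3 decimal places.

0.235 J/s

R = (0.091×5.9 + 0.022×6.7 + 0.056×9.7) / (1 + 0.091×39 + 0.022×5.7 + 0.056×10) = 1.228/5.234 = 0.2345 J/s.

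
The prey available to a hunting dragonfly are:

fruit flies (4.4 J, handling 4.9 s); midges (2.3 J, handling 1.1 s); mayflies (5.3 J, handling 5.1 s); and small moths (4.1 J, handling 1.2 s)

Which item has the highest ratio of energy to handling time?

small moths

Profitability E/h (J/s): fruit flies = 4.4/4.9 = 0.898, midges = 2.3/1.1 = 2.09, mayflies = 5.3/5.1 = 1.04, small moths = 4.1/1.2 = 3.42.
Ranked: small moths > midges > mayflies > fruit flies.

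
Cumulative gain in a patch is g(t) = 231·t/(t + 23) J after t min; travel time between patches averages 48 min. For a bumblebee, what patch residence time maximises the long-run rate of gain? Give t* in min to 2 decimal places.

Optimal t* satisfies g'(t*) = g(t*)/(T + t*).
g'(t) = 231·23/(t + 23)². Setting 231·23/(t+23)² = 231t/[(t+23)(48+t)] gives 23(48+t) = t(t+23), so t² = 23×48 = 1104.
t* = √1104 = 33.23 min.

33.23 min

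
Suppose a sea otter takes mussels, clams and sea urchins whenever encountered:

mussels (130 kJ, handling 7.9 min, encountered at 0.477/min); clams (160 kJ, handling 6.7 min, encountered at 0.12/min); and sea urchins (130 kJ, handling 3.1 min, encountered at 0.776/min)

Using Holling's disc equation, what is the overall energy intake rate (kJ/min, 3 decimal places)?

Energy encountered per unit search time: 0.477×130 + 0.12×160 + 0.776×130 = 182.1 kJ/min.
Handling time per unit search time: 0.477×7.9 + 0.12×6.7 + 0.776×3.1 = 6.978.
Rate = 182.1/(1 + 6.978) = 22.82 kJ/min.

22.824 kJ/min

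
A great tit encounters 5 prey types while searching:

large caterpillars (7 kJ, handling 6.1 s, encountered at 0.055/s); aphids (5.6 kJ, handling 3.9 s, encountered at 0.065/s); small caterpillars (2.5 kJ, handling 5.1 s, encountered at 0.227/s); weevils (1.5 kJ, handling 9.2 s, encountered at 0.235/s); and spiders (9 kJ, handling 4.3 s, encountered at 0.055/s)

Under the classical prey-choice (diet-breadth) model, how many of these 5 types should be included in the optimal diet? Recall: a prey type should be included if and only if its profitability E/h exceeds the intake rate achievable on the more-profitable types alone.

3

Profitabilities (E/h, kJ/s): spiders 2.09, aphids 1.44, large caterpillars 1.15, small caterpillars 0.49, weevils 0.163. Add prey in this order while the next type's profitability exceeds the intake rate on those already taken.
Rate on top 1: 0.4003. aphids: 1.44 > 0.4003 → include.
Rate on top 2: 0.5765. large caterpillars: 1.15 > 0.5765 → include.
Rate on top 3: 0.6815. small caterpillars: 0.49 < 0.6815 → exclude; stop.
Optimal diet: spiders, aphids, large caterpillars — 3 of 5 types.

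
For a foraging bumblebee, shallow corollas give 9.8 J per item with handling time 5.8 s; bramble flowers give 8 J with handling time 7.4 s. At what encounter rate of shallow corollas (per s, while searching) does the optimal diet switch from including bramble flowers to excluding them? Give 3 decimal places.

Drop bramble flowers once their profitability E₂/h₂ falls below the rate achievable on shallow corollas alone: E₂/h₂ = λE₁/(1 + λh₁).
Solve for λ: λE₁h₂ = E₂(1 + λh₁) → λ(E₁h₂ − E₂h₁) = E₂ → λ = E₂/(E₁h₂ − E₂h₁).
λ = 8/(9.8×7.4 − 8×5.8) = 8/26.12 = 0.3063 per s.

0.306 per s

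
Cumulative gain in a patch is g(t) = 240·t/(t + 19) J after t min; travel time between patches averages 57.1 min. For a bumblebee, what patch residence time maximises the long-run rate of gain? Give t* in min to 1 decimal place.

32.9 min

Maximise g(t)/(T+t): set derivative to zero → g'(t)(T+t) = g(t).
g'(t) = 240·19/(t + 19)². Setting 240·19/(t+19)² = 240t/[(t+19)(57.1+t)] gives 19(57.1+t) = t(t+19), so t² = 19×57.1 = 1085.
t* = √1085 = 32.94 min.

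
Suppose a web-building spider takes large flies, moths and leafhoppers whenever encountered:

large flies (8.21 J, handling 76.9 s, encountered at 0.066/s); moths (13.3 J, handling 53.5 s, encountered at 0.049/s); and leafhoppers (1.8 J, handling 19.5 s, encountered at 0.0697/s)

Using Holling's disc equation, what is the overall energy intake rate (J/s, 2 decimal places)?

Energy encountered per unit search time: 0.066×8.21 + 0.049×13.3 + 0.0697×1.8 = 1.319 J/s.
Handling time per unit search time: 0.066×76.9 + 0.049×53.5 + 0.0697×19.5 = 9.056.
Rate = 1.319/(1 + 9.056) = 0.1312 J/s.

0.13 J/s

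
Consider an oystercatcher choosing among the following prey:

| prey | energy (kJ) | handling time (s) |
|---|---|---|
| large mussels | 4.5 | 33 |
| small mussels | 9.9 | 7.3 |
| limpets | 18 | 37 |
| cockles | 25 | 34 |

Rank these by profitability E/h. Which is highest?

small mussels

In descending order of E/h:
small mussels: 9.9/7.3 = 1.36 kJ/s
cockles: 25/34 = 0.735 kJ/s
limpets: 18/37 = 0.486 kJ/s
large mussels: 4.5/33 = 0.136 kJ/s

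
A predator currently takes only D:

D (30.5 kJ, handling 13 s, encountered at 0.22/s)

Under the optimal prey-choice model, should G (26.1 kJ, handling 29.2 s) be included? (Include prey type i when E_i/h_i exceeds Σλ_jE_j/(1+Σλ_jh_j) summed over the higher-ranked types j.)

No

Current rate: (0.22×30.5)/(1 + 0.22×13) = 1.738 kJ/s.
G: E/h = 26.1/29.2 = 0.8938 kJ/s.
0.8938 < 1.738, so adding G would lower the average — exclude it.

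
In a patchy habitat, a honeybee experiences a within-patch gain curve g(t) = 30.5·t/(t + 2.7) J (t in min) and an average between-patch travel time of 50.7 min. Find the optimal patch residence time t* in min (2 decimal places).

Maximise g(t)/(T+t): set derivative to zero → g'(t)(T+t) = g(t).
g'(t) = 30.5·2.7/(t + 2.7)². Setting 30.5·2.7/(t+2.7)² = 30.5t/[(t+2.7)(50.7+t)] gives 2.7(50.7+t) = t(t+2.7), so t² = 2.7×50.7 = 136.9.
t* = √136.9 = 11.7 min.

11.70 min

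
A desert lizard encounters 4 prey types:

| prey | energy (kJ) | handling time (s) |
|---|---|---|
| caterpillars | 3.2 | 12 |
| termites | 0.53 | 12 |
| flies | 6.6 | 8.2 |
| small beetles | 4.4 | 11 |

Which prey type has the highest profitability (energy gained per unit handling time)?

flies

In descending order of E/h:
flies: 6.6/8.2 = 0.805 kJ/s
small beetles: 4.4/11 = 0.4 kJ/s
caterpillars: 3.2/12 = 0.267 kJ/s
termites: 0.53/12 = 0.0442 kJ/s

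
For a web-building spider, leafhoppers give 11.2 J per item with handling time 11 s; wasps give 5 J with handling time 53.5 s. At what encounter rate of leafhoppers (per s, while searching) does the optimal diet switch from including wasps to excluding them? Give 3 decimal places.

The zero-one rule: include wasps iff E₂/h₂ > λE₁/(1+λh₁). Equality gives the switch point.
λE₁h₂ = E₂ + λE₂h₁ ⇒ λ = E₂/(E₁h₂ − E₂h₁) = 5/(599.2 − 55) = 0.009188 per s.

0.009 per s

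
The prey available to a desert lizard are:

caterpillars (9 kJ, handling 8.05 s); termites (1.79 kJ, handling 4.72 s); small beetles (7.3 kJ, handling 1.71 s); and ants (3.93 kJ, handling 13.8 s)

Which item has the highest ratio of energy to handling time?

In descending order of E/h:
small beetles: 7.3/1.71 = 4.27 kJ/s
caterpillars: 9/8.05 = 1.12 kJ/s
termites: 1.79/4.72 = 0.379 kJ/s
ants: 3.93/13.8 = 0.285 kJ/s

small beetles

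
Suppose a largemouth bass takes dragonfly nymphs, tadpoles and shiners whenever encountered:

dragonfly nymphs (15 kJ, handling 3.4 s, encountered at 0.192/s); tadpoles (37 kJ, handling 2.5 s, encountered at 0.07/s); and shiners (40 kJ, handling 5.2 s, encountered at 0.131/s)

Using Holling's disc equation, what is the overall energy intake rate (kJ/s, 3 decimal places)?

R = (0.192×15 + 0.07×37 + 0.131×40) / (1 + 0.192×3.4 + 0.07×2.5 + 0.131×5.2) = 10.71/2.509 = 4.269 kJ/s.

4.269 kJ/s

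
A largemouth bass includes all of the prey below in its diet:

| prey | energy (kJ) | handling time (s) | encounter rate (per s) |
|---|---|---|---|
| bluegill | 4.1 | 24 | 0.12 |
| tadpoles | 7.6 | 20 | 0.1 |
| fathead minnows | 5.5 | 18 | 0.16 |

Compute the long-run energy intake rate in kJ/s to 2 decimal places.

0.24 kJ/s

Energy encountered per unit search time: 0.12×4.1 + 0.1×7.6 + 0.16×5.5 = 2.132 kJ/s.
Handling time per unit search time: 0.12×24 + 0.1×20 + 0.16×18 = 7.76.
Rate = 2.132/(1 + 7.76) = 0.2434 kJ/s.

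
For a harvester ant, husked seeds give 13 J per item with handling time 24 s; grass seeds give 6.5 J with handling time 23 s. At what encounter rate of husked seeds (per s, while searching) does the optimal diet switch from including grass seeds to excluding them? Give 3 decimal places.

0.045 per s

Drop grass seeds once their profitability E₂/h₂ falls below the rate achievable on husked seeds alone: E₂/h₂ = λE₁/(1 + λh₁).
Solve for λ: λE₁h₂ = E₂(1 + λh₁) → λ(E₁h₂ − E₂h₁) = E₂ → λ = E₂/(E₁h₂ − E₂h₁).
λ = 6.5/(13×23 − 6.5×24) = 6.5/143 = 0.04545 per s.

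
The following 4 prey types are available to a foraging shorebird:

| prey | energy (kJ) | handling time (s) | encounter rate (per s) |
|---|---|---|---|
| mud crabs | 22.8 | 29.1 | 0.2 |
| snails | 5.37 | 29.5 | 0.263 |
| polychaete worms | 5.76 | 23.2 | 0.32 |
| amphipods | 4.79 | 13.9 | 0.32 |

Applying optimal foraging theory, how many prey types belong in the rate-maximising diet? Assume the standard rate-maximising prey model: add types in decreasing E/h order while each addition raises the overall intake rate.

1

Profitabilities (E/h, kJ/s): mud crabs 0.784, amphipods 0.345, polychaete worms 0.248, snails 0.182. Add prey in this order while the next type's profitability exceeds the intake rate on those already taken.
Rate on top 1: 0.6686. amphipods: 0.345 < 0.6686 → exclude; stop.
Optimal diet: mud crabs — 1 of 4 types.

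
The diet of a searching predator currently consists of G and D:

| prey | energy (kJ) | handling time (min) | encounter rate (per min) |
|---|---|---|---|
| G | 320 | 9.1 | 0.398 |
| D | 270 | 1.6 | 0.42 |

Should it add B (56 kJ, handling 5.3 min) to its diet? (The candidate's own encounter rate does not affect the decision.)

Current rate: (0.398×320 + 0.42×270)/(1 + 0.398×9.1 + 0.42×1.6) = 45.48 kJ/min.
B: E/h = 56/5.3 = 10.57 kJ/min.
Since 10.57 < R, time spent handling B is better spent searching.

No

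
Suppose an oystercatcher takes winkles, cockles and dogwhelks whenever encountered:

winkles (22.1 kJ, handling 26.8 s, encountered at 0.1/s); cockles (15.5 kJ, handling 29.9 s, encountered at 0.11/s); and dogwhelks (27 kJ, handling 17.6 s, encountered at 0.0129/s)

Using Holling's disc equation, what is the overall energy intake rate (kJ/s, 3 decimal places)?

R = Σλ_iE_i / (1 + Σλ_ih_i)
Numerator: 0.1×22.1 + 0.11×15.5 + 0.0129×27 = 4.263
Denominator: 1 + 0.1×26.8 + 0.11×29.9 + 0.0129×17.6 = 7.196
R = 4.263/7.196 = 0.5925 kJ/s

0.592 kJ/s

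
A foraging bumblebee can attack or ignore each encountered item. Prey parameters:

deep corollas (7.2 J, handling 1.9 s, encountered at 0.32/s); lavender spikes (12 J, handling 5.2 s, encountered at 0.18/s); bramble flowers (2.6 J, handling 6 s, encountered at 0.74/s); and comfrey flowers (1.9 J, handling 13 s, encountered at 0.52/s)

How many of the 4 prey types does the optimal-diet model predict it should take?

E/h in descending order: deep corollas 3.79, lavender spikes 2.31, bramble flowers 0.433, comfrey flowers 0.146 J/s. The optimal diet is the largest prefix of this list for which every included type satisfies E_i/h_i > R on the types above it.
Rate on top 1: 1.433. lavender spikes: 2.31 > 1.433 → include.
Rate on top 2: 1.755. bramble flowers: 0.433 < 1.755 → exclude; stop.
Optimal diet: deep corollas, lavender spikes — 2 of 4 types.

2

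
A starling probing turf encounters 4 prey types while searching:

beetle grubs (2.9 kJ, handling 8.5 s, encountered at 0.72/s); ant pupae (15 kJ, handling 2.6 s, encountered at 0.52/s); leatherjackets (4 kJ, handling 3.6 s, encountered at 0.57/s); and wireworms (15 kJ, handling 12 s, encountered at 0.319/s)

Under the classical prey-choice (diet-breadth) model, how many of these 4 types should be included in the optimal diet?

E/h in descending order: ant pupae 5.77, wireworms 1.25, leatherjackets 1.11, beetle grubs 0.341 kJ/s. The optimal diet is the largest prefix of this list for which every included type satisfies E_i/h_i > R on the types above it.
Rate on top 1: 3.316. wireworms: 1.25 < 3.316 → exclude; stop.
Optimal diet: ant pupae — 1 of 4 types.

1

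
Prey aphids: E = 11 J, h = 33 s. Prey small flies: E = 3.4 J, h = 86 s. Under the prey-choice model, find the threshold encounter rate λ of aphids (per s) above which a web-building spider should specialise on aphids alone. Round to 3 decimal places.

At the threshold, the rate on aphids alone equals the profitability of small flies: λ·11/(1 + λ·33) = 3.4/86 = 0.03953.
Rearranging, λ(11 − 0.03953×33) = 0.03953, so λ = 0.03953/9.695 = 0.004078 per s.

0.004 per s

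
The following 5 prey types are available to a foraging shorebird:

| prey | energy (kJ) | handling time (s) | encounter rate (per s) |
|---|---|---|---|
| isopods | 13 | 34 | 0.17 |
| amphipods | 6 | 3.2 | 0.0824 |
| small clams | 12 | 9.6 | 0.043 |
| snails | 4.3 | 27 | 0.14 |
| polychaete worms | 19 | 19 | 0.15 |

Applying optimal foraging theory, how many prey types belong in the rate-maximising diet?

Rank by E/h (kJ/s): amphipods 1.88, small clams 1.25, polychaete worms 1, isopods 0.382, snails 0.159. Include each in turn until the next type's E/h falls below the running intake rate.
Rate on top 1: 0.3912. small clams: 1.25 > 0.3912 → include.
Rate on top 2: 0.6027. polychaete worms: 1 > 0.6027 → include.
Rate on top 3: 0.8528. isopods: 0.382 < 0.8528 → exclude; stop.
Optimal diet: amphipods, small clams, polychaete worms — 3 of 5 types.

3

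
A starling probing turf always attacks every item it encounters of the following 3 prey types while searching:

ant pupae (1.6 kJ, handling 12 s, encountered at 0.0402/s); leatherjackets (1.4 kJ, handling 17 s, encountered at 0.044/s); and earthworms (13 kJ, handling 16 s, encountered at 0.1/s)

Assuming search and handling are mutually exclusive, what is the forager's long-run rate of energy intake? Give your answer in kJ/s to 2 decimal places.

R = Σλ_iE_i / (1 + Σλ_ih_i)
Numerator: 0.0402×1.6 + 0.044×1.4 + 0.1×13 = 1.426
Denominator: 1 + 0.0402×12 + 0.044×17 + 0.1×16 = 3.83
R = 1.426/3.83 = 0.3723 kJ/s

0.37 kJ/s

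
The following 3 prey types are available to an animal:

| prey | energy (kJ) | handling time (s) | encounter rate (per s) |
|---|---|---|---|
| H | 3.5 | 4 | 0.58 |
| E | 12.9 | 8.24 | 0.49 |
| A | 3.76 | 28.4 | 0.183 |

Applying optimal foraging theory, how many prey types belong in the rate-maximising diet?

1

Rank by E/h (kJ/s): E 1.57, H 0.875, A 0.132. Include each in turn until the next type's E/h falls below the running intake rate.
Rate on top 1: 1.255. H: 0.875 < 1.255 → exclude; stop.
Optimal diet: E — 1 of 3 types.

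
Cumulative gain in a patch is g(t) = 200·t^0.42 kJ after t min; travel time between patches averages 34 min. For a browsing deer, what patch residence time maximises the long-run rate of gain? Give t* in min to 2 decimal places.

24.62 min

By the marginal value theorem, leave when the instantaneous gain rate g'(t) equals the habitat-wide average g(t)/(T + t).
g'(t) = 0.42·200·t^-0.58. Setting 0.42·200·t^-0.58 = 200·t^0.42/(34+t) gives 0.42(34+t) = t, so 0.58·t = 0.42×34.
t* = 0.42×34/0.58 = 24.62 min.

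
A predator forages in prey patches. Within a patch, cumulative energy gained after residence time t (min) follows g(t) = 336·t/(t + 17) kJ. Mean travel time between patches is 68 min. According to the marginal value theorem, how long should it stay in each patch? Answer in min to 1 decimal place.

Optimal t* satisfies g'(t*) = g(t*)/(T + t*).
g'(t) = 336·17/(t + 17)². Setting 336·17/(t+17)² = 336t/[(t+17)(68+t)] gives 17(68+t) = t(t+17), so t² = 17×68 = 1156.
t* = √1156 = 34 min.

34.0 min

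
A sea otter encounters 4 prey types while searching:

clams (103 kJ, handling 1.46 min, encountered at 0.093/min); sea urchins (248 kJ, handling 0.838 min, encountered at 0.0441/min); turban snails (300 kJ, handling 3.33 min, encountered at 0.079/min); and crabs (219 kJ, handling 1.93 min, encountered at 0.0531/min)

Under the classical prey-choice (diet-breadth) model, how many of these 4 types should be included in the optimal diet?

Profitabilities (E/h, kJ/min): sea urchins 296, crabs 113, turban snails 90.1, clams 70.5. Add prey in this order while the next type's profitability exceeds the intake rate on those already taken.
Rate on top 1: 10.55. crabs: 113 > 10.55 → include.
Rate on top 2: 19.8. turban snails: 90.1 > 19.8 → include.
Rate on top 3: 32.99. clams: 70.5 > 32.99 → include.
Optimal diet: sea urchins, crabs, turban snails, clams — 4 of 4 types.

4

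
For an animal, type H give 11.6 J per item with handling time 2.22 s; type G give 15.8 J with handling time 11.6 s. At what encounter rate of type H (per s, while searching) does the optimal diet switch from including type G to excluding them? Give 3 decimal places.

At the threshold, the rate on type H alone equals the profitability of type G: λ·11.6/(1 + λ·2.22) = 15.8/11.6 = 1.362.
Rearranging, λ(11.6 − 1.362×2.22) = 1.362, so λ = 1.362/8.576 = 0.1588 per s.

0.159 per s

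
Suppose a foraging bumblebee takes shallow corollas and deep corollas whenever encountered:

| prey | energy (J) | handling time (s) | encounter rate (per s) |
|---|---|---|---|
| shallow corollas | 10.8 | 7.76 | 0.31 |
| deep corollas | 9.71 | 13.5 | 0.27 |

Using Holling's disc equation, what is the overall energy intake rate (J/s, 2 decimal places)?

R = (0.31×10.8 + 0.27×9.71) / (1 + 0.31×7.76 + 0.27×13.5) = 5.97/7.051 = 0.8467 J/s.

0.85 J/s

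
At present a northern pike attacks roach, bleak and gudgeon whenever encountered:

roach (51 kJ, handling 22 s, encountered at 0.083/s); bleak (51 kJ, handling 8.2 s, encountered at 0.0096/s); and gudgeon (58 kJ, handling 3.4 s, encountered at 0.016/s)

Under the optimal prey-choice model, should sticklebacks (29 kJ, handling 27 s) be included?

No

Intake rate on the current diet: R = (0.083×51 + 0.0096×51 + 0.016×58) / (1 + 0.083×22 + 0.0096×8.2 + 0.016×3.4) = 5.651/2.959 = 1.91 kJ/s.
Profitability of sticklebacks: 29/27 = 1.074 kJ/s.
Since 1.074 < R, time spent handling sticklebacks is better spent searching.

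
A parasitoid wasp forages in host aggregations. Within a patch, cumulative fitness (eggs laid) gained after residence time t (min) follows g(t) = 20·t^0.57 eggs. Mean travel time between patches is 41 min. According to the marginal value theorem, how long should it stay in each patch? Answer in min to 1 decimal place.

By the marginal value theorem, leave when the instantaneous gain rate g'(t) equals the habitat-wide average g(t)/(T + t).
g'(t) = 0.57·20·t^-0.43. Setting 0.57·20·t^-0.43 = 20·t^0.57/(41+t) gives 0.57(41+t) = t, so 0.43·t = 0.57×41.
t* = 0.57×41/0.43 = 54.35 min.

54.3 min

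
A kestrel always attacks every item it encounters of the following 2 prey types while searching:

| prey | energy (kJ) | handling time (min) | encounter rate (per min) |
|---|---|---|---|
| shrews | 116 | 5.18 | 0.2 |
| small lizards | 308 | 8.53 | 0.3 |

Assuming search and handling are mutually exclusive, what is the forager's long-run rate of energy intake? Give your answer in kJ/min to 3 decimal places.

R = (0.2×116 + 0.3×308) / (1 + 0.2×5.18 + 0.3×8.53) = 115.6/4.595 = 25.16 kJ/min.

25.158 kJ/min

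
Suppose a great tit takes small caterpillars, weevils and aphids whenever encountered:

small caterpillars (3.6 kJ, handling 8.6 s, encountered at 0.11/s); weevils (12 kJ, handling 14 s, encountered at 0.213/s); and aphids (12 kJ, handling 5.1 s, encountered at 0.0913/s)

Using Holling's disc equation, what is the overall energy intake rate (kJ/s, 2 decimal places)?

0.75 kJ/s

R = (0.11×3.6 + 0.213×12 + 0.0913×12) / (1 + 0.11×8.6 + 0.213×14 + 0.0913×5.1) = 4.048/5.394 = 0.7504 kJ/s.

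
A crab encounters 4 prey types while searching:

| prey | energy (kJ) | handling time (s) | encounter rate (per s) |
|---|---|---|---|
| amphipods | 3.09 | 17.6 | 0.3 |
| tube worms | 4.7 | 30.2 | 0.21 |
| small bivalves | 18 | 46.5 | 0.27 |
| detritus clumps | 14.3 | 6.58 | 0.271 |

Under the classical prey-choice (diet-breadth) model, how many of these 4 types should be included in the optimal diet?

E/h in descending order: detritus clumps 2.17, small bivalves 0.387, amphipods 0.176, tube worms 0.156 kJ/s. The optimal diet is the largest prefix of this list for which every included type satisfies E_i/h_i > R on the types above it.
Rate on top 1: 1.392. small bivalves: 0.387 < 1.392 → exclude; stop.
Optimal diet: detritus clumps — 1 of 4 types.

1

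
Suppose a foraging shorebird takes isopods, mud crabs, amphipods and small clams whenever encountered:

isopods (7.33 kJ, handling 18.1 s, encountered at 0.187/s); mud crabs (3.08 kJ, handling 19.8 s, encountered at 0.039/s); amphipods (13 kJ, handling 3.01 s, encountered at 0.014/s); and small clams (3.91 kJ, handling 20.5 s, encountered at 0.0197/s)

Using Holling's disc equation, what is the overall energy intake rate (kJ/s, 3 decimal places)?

R = Σλ_iE_i / (1 + Σλ_ih_i)
Numerator: 0.187×7.33 + 0.039×3.08 + 0.014×13 + 0.0197×3.91 = 1.75
Denominator: 1 + 0.187×18.1 + 0.039×19.8 + 0.014×3.01 + 0.0197×20.5 = 5.603
R = 1.75/5.603 = 0.3123 kJ/s

0.312 kJ/s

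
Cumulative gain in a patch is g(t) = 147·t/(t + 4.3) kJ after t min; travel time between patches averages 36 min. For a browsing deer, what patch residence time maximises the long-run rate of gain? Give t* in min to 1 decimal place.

12.4 min

By the marginal value theorem, leave when the instantaneous gain rate g'(t) equals the habitat-wide average g(t)/(T + t).
g'(t) = 147·4.3/(t + 4.3)². Setting 147·4.3/(t+4.3)² = 147t/[(t+4.3)(36+t)] gives 4.3(36+t) = t(t+4.3), so t² = 4.3×36 = 154.8.
t* = √154.8 = 12.44 min.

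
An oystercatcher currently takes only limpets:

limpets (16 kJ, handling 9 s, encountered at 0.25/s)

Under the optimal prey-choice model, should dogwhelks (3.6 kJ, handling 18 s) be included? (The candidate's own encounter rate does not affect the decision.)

On limpets alone, R = ΣλE/(1+Σλh) = 4/3.25 = 1.231 kJ/s.
dogwhelks: E/h = 3.6/18 = 0.2 kJ/s.
0.2 < 1.231, so adding dogwhelks would lower the average — exclude it.

No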